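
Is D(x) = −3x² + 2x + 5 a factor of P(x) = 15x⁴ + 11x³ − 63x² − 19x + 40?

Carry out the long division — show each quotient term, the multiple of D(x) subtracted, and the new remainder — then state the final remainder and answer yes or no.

Step 1: lead(15x⁴ + 11x³ − 63x² − 19x + 40) ÷ lead(D) = 15x⁴ ÷ −3x² = −5x². Subtract (−5x²)·D = 15x⁴ − 10x³ − 25x². Remainder: 21x³ − 38x² − 19x + 40.
Step 2: lead(21x³ − 38x² − 19x + 40) ÷ lead(D) = 21x³ ÷ −3x² = −7x. Subtract (−7x)·D = 21x³ − 14x² − 35x. Remainder: −24x² + 16x + 40.
Step 3: lead(−24x² + 16x + 40) ÷ lead(D) = −24x² ÷ −3x² = 8. Subtract (8)·D = −24x² + 16x + 40. Remainder: 0.

R(x) = 0, so D(x) is a factor of P(x). yes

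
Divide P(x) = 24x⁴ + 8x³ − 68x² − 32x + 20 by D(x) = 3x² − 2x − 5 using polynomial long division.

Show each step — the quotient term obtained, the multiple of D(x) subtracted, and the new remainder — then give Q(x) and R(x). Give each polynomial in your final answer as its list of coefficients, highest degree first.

Step 1: lead(24x⁴ + 8x³ − 68x² − 32x + 20) ÷ lead(D) = 24x⁴ ÷ 3x² = 8x². Subtract (8x²)·D = 24x⁴ − 16x³ − 40x². Remainder: 24x³ − 28x² − 32x + 20.
Step 2: lead(24x³ − 28x² − 32x + 20) ÷ lead(D) = 24x³ ÷ 3x² = 8x. Subtract (8x)·D = 24x³ − 16x² − 40x. Remainder: −12x² + 8x + 20.
Step 3: lead(−12x² + 8x + 20) ÷ lead(D) = −12x² ÷ 3x² = −4. Subtract (−4)·D = −12x² + 8x + 20. Remainder: 0.

Q = [8, 8, -4]; R = [0]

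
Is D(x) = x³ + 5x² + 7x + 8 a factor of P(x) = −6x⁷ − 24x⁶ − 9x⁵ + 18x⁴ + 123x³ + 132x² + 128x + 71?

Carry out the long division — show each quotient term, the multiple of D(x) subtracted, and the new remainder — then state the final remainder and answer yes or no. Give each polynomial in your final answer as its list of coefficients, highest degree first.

R = [-7, -1], so D(x) is not a factor of P(x). no

Step 1: lead(−6x⁷ − 24x⁶ − 9x⁵ + 18x⁴ + 123x³ + 132x² + 128x + 71) ÷ lead(D) = −6x⁷ ÷ x³ = −6x⁴. Subtract (−6x⁴)·D = −6x⁷ − 30x⁶ − 42x⁵ − 48x⁴. Remainder: 6x⁶ + 33x⁵ + 66x⁴ + 123x³ + 132x² + 128x + 71.
Step 2: lead(6x⁶ + 33x⁵ + 66x⁴ + 123x³ + 132x² + 128x + 71) ÷ lead(D) = 6x⁶ ÷ x³ = 6x³. Subtract (6x³)·D = 6x⁶ + 30x⁵ + 42x⁴ + 48x³. Remainder: 3x⁵ + 24x⁴ + 75x³ + 132x² + 128x + 71.
Step 3: lead(3x⁵ + 24x⁴ + 75x³ + 132x² + 128x + 71) ÷ lead(D) = 3x⁵ ÷ x³ = 3x². Subtract (3x²)·D = 3x⁵ + 15x⁴ + 21x³ + 24x². Remainder: 9x⁴ + 54x³ + 108x² + 128x + 71.
Step 4: lead(9x⁴ + 54x³ + 108x² + 128x + 71) ÷ lead(D) = 9x⁴ ÷ x³ = 9x. Subtract (9x)·D = 9x⁴ + 45x³ + 63x² + 72x. Remainder: 9x³ + 45x² + 56x + 71.
Step 5: lead(9x³ + 45x² + 56x + 71) ÷ lead(D) = 9x³ ÷ x³ = 9. Subtract (9)·D = 9x³ + 45x² + 63x + 72. Remainder: −7x − 1.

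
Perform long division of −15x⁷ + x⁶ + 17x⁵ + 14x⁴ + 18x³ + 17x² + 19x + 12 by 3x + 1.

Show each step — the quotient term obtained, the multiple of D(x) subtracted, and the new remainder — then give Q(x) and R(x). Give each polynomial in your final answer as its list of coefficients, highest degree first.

Q = [-5, 2, 5, 3, 5, 4, 5]; R = [7]

Step 1: lead(−15x⁷ + x⁶ + 17x⁵ + 14x⁴ + 18x³ + 17x² + 19x + 12) ÷ lead(D) = −15x⁷ ÷ 3x = −5x⁶. Subtract (−5x⁶)·D = −15x⁷ − 5x⁶. Remainder: 6x⁶ + 17x⁵ + 14x⁴ + 18x³ + 17x² + 19x + 12.
Step 2: lead(6x⁶ + 17x⁵ + 14x⁴ + 18x³ + 17x² + 19x + 12) ÷ lead(D) = 6x⁶ ÷ 3x = 2x⁵. Subtract (2x⁵)·D = 6x⁶ + 2x⁵. Remainder: 15x⁵ + 14x⁴ + 18x³ + 17x² + 19x + 12.
Step 3: lead(15x⁵ + 14x⁴ + 18x³ + 17x² + 19x + 12) ÷ lead(D) = 15x⁵ ÷ 3x = 5x⁴. Subtract (5x⁴)·D = 15x⁵ + 5x⁴. Remainder: 9x⁴ + 18x³ + 17x² + 19x + 12.
Step 4: lead(9x⁴ + 18x³ + 17x² + 19x + 12) ÷ lead(D) = 9x⁴ ÷ 3x = 3x³. Subtract (3x³)·D = 9x⁴ + 3x³. Remainder: 15x³ + 17x² + 19x + 12.
Step 5: lead(15x³ + 17x² + 19x + 12) ÷ lead(D) = 15x³ ÷ 3x = 5x². Subtract (5x²)·D = 15x³ + 5x². Remainder: 12x² + 19x + 12.
Step 6: lead(12x² + 19x + 12) ÷ lead(D) = 12x² ÷ 3x = 4x. Subtract (4x)·D = 12x² + 4x. Remainder: 15x + 12.
Step 7: lead(15x + 12) ÷ lead(D) = 15x ÷ 3x = 5. Subtract (5)·D = 15x + 5. Remainder: 7.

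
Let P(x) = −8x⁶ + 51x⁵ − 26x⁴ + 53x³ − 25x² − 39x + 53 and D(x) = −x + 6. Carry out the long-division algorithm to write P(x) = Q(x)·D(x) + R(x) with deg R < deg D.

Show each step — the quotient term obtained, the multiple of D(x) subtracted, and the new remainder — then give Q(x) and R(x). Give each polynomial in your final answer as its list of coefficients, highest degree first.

Step 1: lead(−8x⁶ + 51x⁵ − 26x⁴ + 53x³ − 25x² − 39x + 53) ÷ lead(D) = −8x⁶ ÷ −x = 8x⁵. Subtract (8x⁵)·D = −8x⁶ + 48x⁵. Remainder: 3x⁵ − 26x⁴ + 53x³ − 25x² − 39x + 53.
Step 2: lead(3x⁵ − 26x⁴ + 53x³ − 25x² − 39x + 53) ÷ lead(D) = 3x⁵ ÷ −x = −3x⁴. Subtract (−3x⁴)·D = 3x⁵ − 18x⁴. Remainder: −8x⁴ + 53x³ − 25x² − 39x + 53.
Step 3: lead(−8x⁴ + 53x³ − 25x² − 39x + 53) ÷ lead(D) = −8x⁴ ÷ −x = 8x³. Subtract (8x³)·D = −8x⁴ + 48x³. Remainder: 5x³ − 25x² − 39x + 53.
Step 4: lead(5x³ − 25x² − 39x + 53) ÷ lead(D) = 5x³ ÷ −x = −5x². Subtract (−5x²)·D = 5x³ − 30x². Remainder: 5x² − 39x + 53.
Step 5: lead(5x² − 39x + 53) ÷ lead(D) = 5x² ÷ −x = −5x. Subtract (−5x)·D = 5x² − 30x. Remainder: −9x + 53.
Step 6: lead(−9x + 53) ÷ lead(D) = −9x ÷ −x = 9. Subtract (9)·D = −9x + 54. Remainder: −1.

Q = [8, -3, 8, -5, -5, 9]; R = [-1]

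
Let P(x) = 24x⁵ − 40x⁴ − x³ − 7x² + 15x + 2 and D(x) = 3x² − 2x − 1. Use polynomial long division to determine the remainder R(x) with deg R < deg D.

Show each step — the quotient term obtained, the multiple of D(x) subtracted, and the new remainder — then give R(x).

Step 1: lead(24x⁵ − 40x⁴ − x³ − 7x² + 15x + 2) ÷ lead(D) = 24x⁵ ÷ 3x² = 8x³. Subtract (8x³)·D = 24x⁵ − 16x⁴ − 8x³. Remainder: −24x⁴ + 7x³ − 7x² + 15x + 2.
Step 2: lead(−24x⁴ + 7x³ − 7x² + 15x + 2) ÷ lead(D) = −24x⁴ ÷ 3x² = −8x². Subtract (−8x²)·D = −24x⁴ + 16x³ + 8x². Remainder: −9x³ − 15x² + 15x + 2.
Step 3: lead(−9x³ − 15x² + 15x + 2) ÷ lead(D) = −9x³ ÷ 3x² = −3x. Subtract (−3x)·D = −9x³ + 6x² + 3x. Remainder: −21x² + 12x + 2.
Step 4: lead(−21x² + 12x + 2) ÷ lead(D) = −21x² ÷ 3x² = −7. Subtract (−7)·D = −21x² + 14x + 7. Remainder: −2x − 5.

R(x) = −2x − 5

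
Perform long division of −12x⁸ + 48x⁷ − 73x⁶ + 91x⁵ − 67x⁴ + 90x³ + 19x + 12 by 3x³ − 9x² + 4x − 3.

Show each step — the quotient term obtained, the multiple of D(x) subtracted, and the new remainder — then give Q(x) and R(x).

Step 1: lead(−12x⁸ + 48x⁷ − 73x⁶ + 91x⁵ − 67x⁴ + 90x³ + 19x + 12) ÷ lead(D) = −12x⁸ ÷ 3x³ = −4x⁵. Subtract (−4x⁵)·D = −12x⁸ + 36x⁷ − 16x⁶ + 12x⁵. Remainder: 12x⁷ − 57x⁶ + 79x⁵ − 67x⁴ + 90x³ + 19x + 12.
Step 2: lead(12x⁷ − 57x⁶ + 79x⁵ − 67x⁴ + 90x³ + 19x + 12) ÷ lead(D) = 12x⁷ ÷ 3x³ = 4x⁴. Subtract (4x⁴)·D = 12x⁷ − 36x⁶ + 16x⁵ − 12x⁴. Remainder: −21x⁶ + 63x⁵ − 55x⁴ + 90x³ + 19x + 12.
Step 3: lead(−21x⁶ + 63x⁵ − 55x⁴ + 90x³ + 19x + 12) ÷ lead(D) = −21x⁶ ÷ 3x³ = −7x³. Subtract (−7x³)·D = −21x⁶ + 63x⁵ − 28x⁴ + 21x³. Remainder: −27x⁴ + 69x³ + 19x + 12.
Step 4: lead(−27x⁴ + 69x³ + 19x + 12) ÷ lead(D) = −27x⁴ ÷ 3x³ = −9x. Subtract (−9x)·D = −27x⁴ + 81x³ − 36x² + 27x. Remainder: −12x³ + 36x² − 8x + 12.
Step 5: lead(−12x³ + 36x² − 8x + 12) ÷ lead(D) = −12x³ ÷ 3x³ = −4. Subtract (−4)·D = −12x³ + 36x² − 16x + 12. Remainder: 8x.

Q(x) = −4x⁵ + 4x⁴ − 7x³ − 9x − 4; R(x) = 8x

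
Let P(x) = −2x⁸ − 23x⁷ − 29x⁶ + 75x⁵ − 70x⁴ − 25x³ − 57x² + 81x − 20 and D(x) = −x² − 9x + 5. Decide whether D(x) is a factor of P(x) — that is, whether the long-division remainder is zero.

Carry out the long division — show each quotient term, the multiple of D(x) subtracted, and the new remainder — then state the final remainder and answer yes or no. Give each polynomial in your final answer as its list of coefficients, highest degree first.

Step 1: lead(−2x⁸ − 23x⁷ − 29x⁶ + 75x⁵ − 70x⁴ − 25x³ − 57x² + 81x − 20) ÷ lead(D) = −2x⁸ ÷ −x² = 2x⁶. Subtract (2x⁶)·D = −2x⁸ − 18x⁷ + 10x⁶. Remainder: −5x⁷ − 39x⁶ + 75x⁵ − 70x⁴ − 25x³ − 57x² + 81x − 20.
Step 2: lead(−5x⁷ − 39x⁶ + 75x⁵ − 70x⁴ − 25x³ − 57x² + 81x − 20) ÷ lead(D) = −5x⁷ ÷ −x² = 5x⁵. Subtract (5x⁵)·D = −5x⁷ − 45x⁶ + 25x⁵. Remainder: 6x⁶ + 50x⁵ − 70x⁴ − 25x³ − 57x² + 81x − 20.
Step 3: lead(6x⁶ + 50x⁵ − 70x⁴ − 25x³ − 57x² + 81x − 20) ÷ lead(D) = 6x⁶ ÷ −x² = −6x⁴. Subtract (−6x⁴)·D = 6x⁶ + 54x⁵ − 30x⁴. Remainder: −4x⁵ − 40x⁴ − 25x³ − 57x² + 81x − 20.
Step 4: lead(−4x⁵ − 40x⁴ − 25x³ − 57x² + 81x − 20) ÷ lead(D) = −4x⁵ ÷ −x² = 4x³. Subtract (4x³)·D = −4x⁵ − 36x⁴ + 20x³. Remainder: −4x⁴ − 45x³ − 57x² + 81x − 20.
Step 5: lead(−4x⁴ − 45x³ − 57x² + 81x − 20) ÷ lead(D) = −4x⁴ ÷ −x² = 4x². Subtract (4x²)·D = −4x⁴ − 36x³ + 20x². Remainder: −9x³ − 77x² + 81x − 20.
Step 6: lead(−9x³ − 77x² + 81x − 20) ÷ lead(D) = −9x³ ÷ −x² = 9x. Subtract (9x)·D = −9x³ − 81x² + 45x. Remainder: 4x² + 36x − 20.
Step 7: lead(4x² + 36x − 20) ÷ lead(D) = 4x² ÷ −x² = −4. Subtract (−4)·D = 4x² + 36x − 20. Remainder: 0.

R = [0], so D(x) is a factor of P(x). yes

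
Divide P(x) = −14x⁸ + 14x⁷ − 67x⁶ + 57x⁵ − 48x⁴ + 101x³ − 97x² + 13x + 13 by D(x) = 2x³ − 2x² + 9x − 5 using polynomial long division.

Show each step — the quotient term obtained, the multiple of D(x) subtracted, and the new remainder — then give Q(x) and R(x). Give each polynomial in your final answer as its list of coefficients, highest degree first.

Q = [-7, 0, -2, 9, -6, -1]; R = [-8, 8]

Step 1: lead(−14x⁸ + 14x⁷ − 67x⁶ + 57x⁵ − 48x⁴ + 101x³ − 97x² + 13x + 13) ÷ lead(D) = −14x⁸ ÷ 2x³ = −7x⁵. Subtract (−7x⁵)·D = −14x⁸ + 14x⁷ − 63x⁶ + 35x⁵. Remainder: −4x⁶ + 22x⁵ − 48x⁴ + 101x³ − 97x² + 13x + 13.
Step 2: lead(−4x⁶ + 22x⁵ − 48x⁴ + 101x³ − 97x² + 13x + 13) ÷ lead(D) = −4x⁶ ÷ 2x³ = −2x³. Subtract (−2x³)·D = −4x⁶ + 4x⁵ − 18x⁴ + 10x³. Remainder: 18x⁵ − 30x⁴ + 91x³ − 97x² + 13x + 13.
Step 3: lead(18x⁵ − 30x⁴ + 91x³ − 97x² + 13x + 13) ÷ lead(D) = 18x⁵ ÷ 2x³ = 9x². Subtract (9x²)·D = 18x⁵ − 18x⁴ + 81x³ − 45x². Remainder: −12x⁴ + 10x³ − 52x² + 13x + 13.
Step 4: lead(−12x⁴ + 10x³ − 52x² + 13x + 13) ÷ lead(D) = −12x⁴ ÷ 2x³ = −6x. Subtract (−6x)·D = −12x⁴ + 12x³ − 54x² + 30x. Remainder: −2x³ + 2x² − 17x + 13.
Step 5: lead(−2x³ + 2x² − 17x + 13) ÷ lead(D) = −2x³ ÷ 2x³ = −1. Subtract (−1)·D = −2x³ + 2x² − 9x + 5. Remainder: −8x + 8.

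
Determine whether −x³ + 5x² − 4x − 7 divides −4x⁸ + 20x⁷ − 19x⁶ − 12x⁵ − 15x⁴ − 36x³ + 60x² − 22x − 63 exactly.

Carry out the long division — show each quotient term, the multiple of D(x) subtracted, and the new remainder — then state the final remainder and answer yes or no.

R(x) = 0, so D(x) is a factor of P(x). yes

Step 1: lead(−4x⁸ + 20x⁷ − 19x⁶ − 12x⁵ − 15x⁴ − 36x³ + 60x² − 22x − 63) ÷ lead(D) = −4x⁸ ÷ −x³ = 4x⁵. Subtract (4x⁵)·D = −4x⁸ + 20x⁷ − 16x⁶ − 28x⁵. Remainder: −3x⁶ + 16x⁵ − 15x⁴ − 36x³ + 60x² − 22x − 63.
Step 2: lead(−3x⁶ + 16x⁵ − 15x⁴ − 36x³ + 60x² − 22x − 63) ÷ lead(D) = −3x⁶ ÷ −x³ = 3x³. Subtract (3x³)·D = −3x⁶ + 15x⁵ − 12x⁴ − 21x³. Remainder: x⁵ − 3x⁴ − 15x³ + 60x² − 22x − 63.
Step 3: lead(x⁵ − 3x⁴ − 15x³ + 60x² − 22x − 63) ÷ lead(D) = x⁵ ÷ −x³ = −x². Subtract (−x²)·D = x⁵ − 5x⁴ + 4x³ + 7x². Remainder: 2x⁴ − 19x³ + 53x² − 22x − 63.
Step 4: lead(2x⁴ − 19x³ + 53x² − 22x − 63) ÷ lead(D) = 2x⁴ ÷ −x³ = −2x. Subtract (−2x)·D = 2x⁴ − 10x³ + 8x² + 14x. Remainder: −9x³ + 45x² − 36x − 63.
Step 5: lead(−9x³ + 45x² − 36x − 63) ÷ lead(D) = −9x³ ÷ −x³ = 9. Subtract (9)·D = −9x³ + 45x² − 36x − 63. Remainder: 0.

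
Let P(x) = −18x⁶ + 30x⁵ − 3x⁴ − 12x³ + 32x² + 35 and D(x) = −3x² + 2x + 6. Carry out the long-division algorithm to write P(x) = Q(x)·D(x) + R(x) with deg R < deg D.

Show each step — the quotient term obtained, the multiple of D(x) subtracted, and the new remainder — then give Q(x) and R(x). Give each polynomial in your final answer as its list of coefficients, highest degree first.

Step 1: lead(−18x⁶ + 30x⁵ − 3x⁴ − 12x³ + 32x² + 35) ÷ lead(D) = −18x⁶ ÷ −3x² = 6x⁴. Subtract (6x⁴)·D = −18x⁶ + 12x⁵ + 36x⁴. Remainder: 18x⁵ − 39x⁴ − 12x³ + 32x² + 35.
Step 2: lead(18x⁵ − 39x⁴ − 12x³ + 32x² + 35) ÷ lead(D) = 18x⁵ ÷ −3x² = −6x³. Subtract (−6x³)·D = 18x⁵ − 12x⁴ − 36x³. Remainder: −27x⁴ + 24x³ + 32x² + 35.
Step 3: lead(−27x⁴ + 24x³ + 32x² + 35) ÷ lead(D) = −27x⁴ ÷ −3x² = 9x². Subtract (9x²)·D = −27x⁴ + 18x³ + 54x². Remainder: 6x³ − 22x² + 35.
Step 4: lead(6x³ − 22x² + 35) ÷ lead(D) = 6x³ ÷ −3x² = −2x. Subtract (−2x)·D = 6x³ − 4x² − 12x. Remainder: −18x² + 12x + 35.
Step 5: lead(−18x² + 12x + 35) ÷ lead(D) = −18x² ÷ −3x² = 6. Subtract (6)·D = −18x² + 12x + 36. Remainder: −1.

Q = [6, -6, 9, -2, 6]; R = [-1]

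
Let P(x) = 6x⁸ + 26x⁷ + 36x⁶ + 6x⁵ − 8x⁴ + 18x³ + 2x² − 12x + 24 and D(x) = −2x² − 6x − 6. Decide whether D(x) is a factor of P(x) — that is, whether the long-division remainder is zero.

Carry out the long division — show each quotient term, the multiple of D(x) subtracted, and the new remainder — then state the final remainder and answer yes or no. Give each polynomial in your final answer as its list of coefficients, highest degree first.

R = [0], so D(x) is a factor of P(x). yes

Step 1: lead(6x⁸ + 26x⁷ + 36x⁶ + 6x⁵ − 8x⁴ + 18x³ + 2x² − 12x + 24) ÷ lead(D) = 6x⁸ ÷ −2x² = −3x⁶. Subtract (−3x⁶)·D = 6x⁸ + 18x⁷ + 18x⁶. Remainder: 8x⁷ + 18x⁶ + 6x⁵ − 8x⁴ + 18x³ + 2x² − 12x + 24.
Step 2: lead(8x⁷ + 18x⁶ + 6x⁵ − 8x⁴ + 18x³ + 2x² − 12x + 24) ÷ lead(D) = 8x⁷ ÷ −2x² = −4x⁵. Subtract (−4x⁵)·D = 8x⁷ + 24x⁶ + 24x⁵. Remainder: −6x⁶ − 18x⁵ − 8x⁴ + 18x³ + 2x² − 12x + 24.
Step 3: lead(−6x⁶ − 18x⁵ − 8x⁴ + 18x³ + 2x² − 12x + 24) ÷ lead(D) = −6x⁶ ÷ −2x² = 3x⁴. Subtract (3x⁴)·D = −6x⁶ − 18x⁵ − 18x⁴. Remainder: 10x⁴ + 18x³ + 2x² − 12x + 24.
Step 4: lead(10x⁴ + 18x³ + 2x² − 12x + 24) ÷ lead(D) = 10x⁴ ÷ −2x² = −5x². Subtract (−5x²)·D = 10x⁴ + 30x³ + 30x². Remainder: −12x³ − 28x² − 12x + 24.
Step 5: lead(−12x³ − 28x² − 12x + 24) ÷ lead(D) = −12x³ ÷ −2x² = 6x. Subtract (6x)·D = −12x³ − 36x² − 36x. Remainder: 8x² + 24x + 24.
Step 6: lead(8x² + 24x + 24) ÷ lead(D) = 8x² ÷ −2x² = −4. Subtract (−4)·D = 8x² + 24x + 24. Remainder: 0.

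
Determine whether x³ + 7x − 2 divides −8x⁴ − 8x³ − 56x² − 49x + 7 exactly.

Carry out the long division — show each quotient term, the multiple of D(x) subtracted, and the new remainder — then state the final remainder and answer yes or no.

R(x) = −9x − 9, so D(x) is not a factor of P(x). no

Step 1: lead(−8x⁴ − 8x³ − 56x² − 49x + 7) ÷ lead(D) = −8x⁴ ÷ x³ = −8x. Subtract (−8x)·D = −8x⁴ − 56x² + 16x. Remainder: −8x³ − 65x + 7.
Step 2: lead(−8x³ − 65x + 7) ÷ lead(D) = −8x³ ÷ x³ = −8. Subtract (−8)·D = −8x³ − 56x + 16. Remainder: −9x − 9.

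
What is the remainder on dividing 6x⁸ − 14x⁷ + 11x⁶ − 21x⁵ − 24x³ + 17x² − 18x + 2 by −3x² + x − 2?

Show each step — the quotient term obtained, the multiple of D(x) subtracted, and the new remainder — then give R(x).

R(x) = −x − 8

Step 1: lead(6x⁸ − 14x⁷ + 11x⁶ − 21x⁵ − 24x³ + 17x² − 18x + 2) ÷ lead(D) = 6x⁸ ÷ −3x² = −2x⁶. Subtract (−2x⁶)·D = 6x⁸ − 2x⁷ + 4x⁶. Remainder: −12x⁷ + 7x⁶ − 21x⁵ − 24x³ + 17x² − 18x + 2.
Step 2: lead(−12x⁷ + 7x⁶ − 21x⁵ − 24x³ + 17x² − 18x + 2) ÷ lead(D) = −12x⁷ ÷ −3x² = 4x⁵. Subtract (4x⁵)·D = −12x⁷ + 4x⁶ − 8x⁵. Remainder: 3x⁶ − 13x⁵ − 24x³ + 17x² − 18x + 2.
Step 3: lead(3x⁶ − 13x⁵ − 24x³ + 17x² − 18x + 2) ÷ lead(D) = 3x⁶ ÷ −3x² = −x⁴. Subtract (−x⁴)·D = 3x⁶ − x⁵ + 2x⁴. Remainder: −12x⁵ − 2x⁴ − 24x³ + 17x² − 18x + 2.
Step 4: lead(−12x⁵ − 2x⁴ − 24x³ + 17x² − 18x + 2) ÷ lead(D) = −12x⁵ ÷ −3x² = 4x³. Subtract (4x³)·D = −12x⁵ + 4x⁴ − 8x³. Remainder: −6x⁴ − 16x³ + 17x² − 18x + 2.
Step 5: lead(−6x⁴ − 16x³ + 17x² − 18x + 2) ÷ lead(D) = −6x⁴ ÷ −3x² = 2x². Subtract (2x²)·D = −6x⁴ + 2x³ − 4x². Remainder: −18x³ + 21x² − 18x + 2.
Step 6: lead(−18x³ + 21x² − 18x + 2) ÷ lead(D) = −18x³ ÷ −3x² = 6x. Subtract (6x)·D = −18x³ + 6x² − 12x. Remainder: 15x² − 6x + 2.
Step 7: lead(15x² − 6x + 2) ÷ lead(D) = 15x² ÷ −3x² = −5. Subtract (−5)·D = 15x² − 5x + 10. Remainder: −x − 8.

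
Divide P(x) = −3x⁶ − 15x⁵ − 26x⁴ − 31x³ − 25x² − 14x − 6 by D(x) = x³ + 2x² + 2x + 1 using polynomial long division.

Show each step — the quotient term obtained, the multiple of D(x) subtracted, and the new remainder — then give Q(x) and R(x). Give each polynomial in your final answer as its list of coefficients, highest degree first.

Step 1: lead(−3x⁶ − 15x⁵ − 26x⁴ − 31x³ − 25x² − 14x − 6) ÷ lead(D) = −3x⁶ ÷ x³ = −3x³. Subtract (−3x³)·D = −3x⁶ − 6x⁵ − 6x⁴ − 3x³. Remainder: −9x⁵ − 20x⁴ − 28x³ − 25x² − 14x − 6.
Step 2: lead(−9x⁵ − 20x⁴ − 28x³ − 25x² − 14x − 6) ÷ lead(D) = −9x⁵ ÷ x³ = −9x². Subtract (−9x²)·D = −9x⁵ − 18x⁴ − 18x³ − 9x². Remainder: −2x⁴ − 10x³ − 16x² − 14x − 6.
Step 3: lead(−2x⁴ − 10x³ − 16x² − 14x − 6) ÷ lead(D) = −2x⁴ ÷ x³ = −2x. Subtract (−2x)·D = −2x⁴ − 4x³ − 4x² − 2x. Remainder: −6x³ − 12x² − 12x − 6.
Step 4: lead(−6x³ − 12x² − 12x − 6) ÷ lead(D) = −6x³ ÷ x³ = −6. Subtract (−6)·D = −6x³ − 12x² − 12x − 6. Remainder: 0.

Q = [-3, -9, -2, -6]; R = [0]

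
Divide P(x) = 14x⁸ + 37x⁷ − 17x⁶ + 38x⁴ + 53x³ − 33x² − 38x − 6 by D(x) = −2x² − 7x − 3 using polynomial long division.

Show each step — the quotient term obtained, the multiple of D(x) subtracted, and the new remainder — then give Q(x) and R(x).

Q(x) = −7x⁶ + 6x⁵ − 2x⁴ − 2x³ − 9x² + 8x + 2; R(x) = 0

Step 1: lead(14x⁸ + 37x⁷ − 17x⁶ + 38x⁴ + 53x³ − 33x² − 38x − 6) ÷ lead(D) = 14x⁸ ÷ −2x² = −7x⁶. Subtract (−7x⁶)·D = 14x⁸ + 49x⁷ + 21x⁶. Remainder: −12x⁷ − 38x⁶ + 38x⁴ + 53x³ − 33x² − 38x − 6.
Step 2: lead(−12x⁷ − 38x⁶ + 38x⁴ + 53x³ − 33x² − 38x − 6) ÷ lead(D) = −12x⁷ ÷ −2x² = 6x⁵. Subtract (6x⁵)·D = −12x⁷ − 42x⁶ − 18x⁵. Remainder: 4x⁶ + 18x⁵ + 38x⁴ + 53x³ − 33x² − 38x − 6.
Step 3: lead(4x⁶ + 18x⁵ + 38x⁴ + 53x³ − 33x² − 38x − 6) ÷ lead(D) = 4x⁶ ÷ −2x² = −2x⁴. Subtract (−2x⁴)·D = 4x⁶ + 14x⁵ + 6x⁴. Remainder: 4x⁵ + 32x⁴ + 53x³ − 33x² − 38x − 6.
Step 4: lead(4x⁵ + 32x⁴ + 53x³ − 33x² − 38x − 6) ÷ lead(D) = 4x⁵ ÷ −2x² = −2x³. Subtract (−2x³)·D = 4x⁵ + 14x⁴ + 6x³. Remainder: 18x⁴ + 47x³ − 33x² − 38x − 6.
Step 5: lead(18x⁴ + 47x³ − 33x² − 38x − 6) ÷ lead(D) = 18x⁴ ÷ −2x² = −9x². Subtract (−9x²)·D = 18x⁴ + 63x³ + 27x². Remainder: −16x³ − 60x² − 38x − 6.
Step 6: lead(−16x³ − 60x² − 38x − 6) ÷ lead(D) = −16x³ ÷ −2x² = 8x. Subtract (8x)·D = −16x³ − 56x² − 24x. Remainder: −4x² − 14x − 6.
Step 7: lead(−4x² − 14x − 6) ÷ lead(D) = −4x² ÷ −2x² = 2. Subtract (2)·D = −4x² − 14x − 6. Remainder: 0.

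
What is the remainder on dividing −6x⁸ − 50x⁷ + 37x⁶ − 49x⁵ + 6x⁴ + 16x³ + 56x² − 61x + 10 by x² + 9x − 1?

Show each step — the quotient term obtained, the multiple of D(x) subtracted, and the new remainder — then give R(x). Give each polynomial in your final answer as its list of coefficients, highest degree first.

R = [4]

Step 1: lead(−6x⁸ − 50x⁷ + 37x⁶ − 49x⁵ + 6x⁴ + 16x³ + 56x² − 61x + 10) ÷ lead(D) = −6x⁸ ÷ x² = −6x⁶. Subtract (−6x⁶)·D = −6x⁸ − 54x⁷ + 6x⁶. Remainder: 4x⁷ + 31x⁶ − 49x⁵ + 6x⁴ + 16x³ + 56x² − 61x + 10.
Step 2: lead(4x⁷ + 31x⁶ − 49x⁵ + 6x⁴ + 16x³ + 56x² − 61x + 10) ÷ lead(D) = 4x⁷ ÷ x² = 4x⁵. Subtract (4x⁵)·D = 4x⁷ + 36x⁶ − 4x⁵. Remainder: −5x⁶ − 45x⁵ + 6x⁴ + 16x³ + 56x² − 61x + 10.
Step 3: lead(−5x⁶ − 45x⁵ + 6x⁴ + 16x³ + 56x² − 61x + 10) ÷ lead(D) = −5x⁶ ÷ x² = −5x⁴. Subtract (−5x⁴)·D = −5x⁶ − 45x⁵ + 5x⁴. Remainder: x⁴ + 16x³ + 56x² − 61x + 10.
Step 4: lead(x⁴ + 16x³ + 56x² − 61x + 10) ÷ lead(D) = x⁴ ÷ x² = x². Subtract (x²)·D = x⁴ + 9x³ − x². Remainder: 7x³ + 57x² − 61x + 10.
Step 5: lead(7x³ + 57x² − 61x + 10) ÷ lead(D) = 7x³ ÷ x² = 7x. Subtract (7x)·D = 7x³ + 63x² − 7x. Remainder: −6x² − 54x + 10.
Step 6: lead(−6x² − 54x + 10) ÷ lead(D) = −6x² ÷ x² = −6. Subtract (−6)·D = −6x² − 54x + 6. Remainder: 4.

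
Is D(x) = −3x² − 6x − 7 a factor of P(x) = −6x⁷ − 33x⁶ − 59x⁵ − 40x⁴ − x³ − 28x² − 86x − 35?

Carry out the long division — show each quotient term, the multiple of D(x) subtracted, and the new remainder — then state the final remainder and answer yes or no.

R(x) = 0, so D(x) is a factor of P(x). yes

Step 1: lead(−6x⁷ − 33x⁶ − 59x⁵ − 40x⁴ − x³ − 28x² − 86x − 35) ÷ lead(D) = −6x⁷ ÷ −3x² = 2x⁵. Subtract (2x⁵)·D = −6x⁷ − 12x⁶ − 14x⁵. Remainder: −21x⁶ − 45x⁵ − 40x⁴ − x³ − 28x² − 86x − 35.
Step 2: lead(−21x⁶ − 45x⁵ − 40x⁴ − x³ − 28x² − 86x − 35) ÷ lead(D) = −21x⁶ ÷ −3x² = 7x⁴. Subtract (7x⁴)·D = −21x⁶ − 42x⁵ − 49x⁴. Remainder: −3x⁵ + 9x⁴ − x³ − 28x² − 86x − 35.
Step 3: lead(−3x⁵ + 9x⁴ − x³ − 28x² − 86x − 35) ÷ lead(D) = −3x⁵ ÷ −3x² = x³. Subtract (x³)·D = −3x⁵ − 6x⁴ − 7x³. Remainder: 15x⁴ + 6x³ − 28x² − 86x − 35.
Step 4: lead(15x⁴ + 6x³ − 28x² − 86x − 35) ÷ lead(D) = 15x⁴ ÷ −3x² = −5x². Subtract (−5x²)·D = 15x⁴ + 30x³ + 35x². Remainder: −24x³ − 63x² − 86x − 35.
Step 5: lead(−24x³ − 63x² − 86x − 35) ÷ lead(D) = −24x³ ÷ −3x² = 8x. Subtract (8x)·D = −24x³ − 48x² − 56x. Remainder: −15x² − 30x − 35.
Step 6: lead(−15x² − 30x − 35) ÷ lead(D) = −15x² ÷ −3x² = 5. Subtract (5)·D = −15x² − 30x − 35. Remainder: 0.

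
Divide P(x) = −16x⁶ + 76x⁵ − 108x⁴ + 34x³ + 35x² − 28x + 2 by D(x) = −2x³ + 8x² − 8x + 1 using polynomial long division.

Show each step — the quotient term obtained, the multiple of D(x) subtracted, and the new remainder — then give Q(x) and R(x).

Q(x) = 8x³ − 6x² − 2x + 3; R(x) = x² − 2x − 1

Step 1: lead(−16x⁶ + 76x⁵ − 108x⁴ + 34x³ + 35x² − 28x + 2) ÷ lead(D) = −16x⁶ ÷ −2x³ = 8x³. Subtract (8x³)·D = −16x⁶ + 64x⁵ − 64x⁴ + 8x³. Remainder: 12x⁵ − 44x⁴ + 26x³ + 35x² − 28x + 2.
Step 2: lead(12x⁵ − 44x⁴ + 26x³ + 35x² − 28x + 2) ÷ lead(D) = 12x⁵ ÷ −2x³ = −6x². Subtract (−6x²)·D = 12x⁵ − 48x⁴ + 48x³ − 6x². Remainder: 4x⁴ − 22x³ + 41x² − 28x + 2.
Step 3: lead(4x⁴ − 22x³ + 41x² − 28x + 2) ÷ lead(D) = 4x⁴ ÷ −2x³ = −2x. Subtract (−2x)·D = 4x⁴ − 16x³ + 16x² − 2x. Remainder: −6x³ + 25x² − 26x + 2.
Step 4: lead(−6x³ + 25x² − 26x + 2) ÷ lead(D) = −6x³ ÷ −2x³ = 3. Subtract (3)·D = −6x³ + 24x² − 24x + 3. Remainder: x² − 2x − 1.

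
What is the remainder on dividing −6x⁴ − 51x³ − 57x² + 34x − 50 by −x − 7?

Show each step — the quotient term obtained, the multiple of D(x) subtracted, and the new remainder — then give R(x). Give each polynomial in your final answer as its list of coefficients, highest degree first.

Step 1: lead(−6x⁴ − 51x³ − 57x² + 34x − 50) ÷ lead(D) = −6x⁴ ÷ −x = 6x³. Subtract (6x³)·D = −6x⁴ − 42x³. Remainder: −9x³ − 57x² + 34x − 50.
Step 2: lead(−9x³ − 57x² + 34x − 50) ÷ lead(D) = −9x³ ÷ −x = 9x². Subtract (9x²)·D = −9x³ − 63x². Remainder: 6x² + 34x − 50.
Step 3: lead(6x² + 34x − 50) ÷ lead(D) = 6x² ÷ −x = −6x. Subtract (−6x)·D = 6x² + 42x. Remainder: −8x − 50.
Step 4: lead(−8x − 50) ÷ lead(D) = −8x ÷ −x = 8. Subtract (8)·D = −8x − 56. Remainder: 6.

R = [6]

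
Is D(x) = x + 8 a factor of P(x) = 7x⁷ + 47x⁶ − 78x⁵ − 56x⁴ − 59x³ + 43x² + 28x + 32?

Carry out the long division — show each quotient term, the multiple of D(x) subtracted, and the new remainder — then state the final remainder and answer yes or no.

Step 1: lead(7x⁷ + 47x⁶ − 78x⁵ − 56x⁴ − 59x³ + 43x² + 28x + 32) ÷ lead(D) = 7x⁷ ÷ x = 7x⁶. Subtract (7x⁶)·D = 7x⁷ + 56x⁶. Remainder: −9x⁶ − 78x⁵ − 56x⁴ − 59x³ + 43x² + 28x + 32.
Step 2: lead(−9x⁶ − 78x⁵ − 56x⁴ − 59x³ + 43x² + 28x + 32) ÷ lead(D) = −9x⁶ ÷ x = −9x⁵. Subtract (−9x⁵)·D = −9x⁶ − 72x⁵. Remainder: −6x⁵ − 56x⁴ − 59x³ + 43x² + 28x + 32.
Step 3: lead(−6x⁵ − 56x⁴ − 59x³ + 43x² + 28x + 32) ÷ lead(D) = −6x⁵ ÷ x = −6x⁴. Subtract (−6x⁴)·D = −6x⁵ − 48x⁴. Remainder: −8x⁴ − 59x³ + 43x² + 28x + 32.
Step 4: lead(−8x⁴ − 59x³ + 43x² + 28x + 32) ÷ lead(D) = −8x⁴ ÷ x = −8x³. Subtract (−8x³)·D = −8x⁴ − 64x³. Remainder: 5x³ + 43x² + 28x + 32.
Step 5: lead(5x³ + 43x² + 28x + 32) ÷ lead(D) = 5x³ ÷ x = 5x². Subtract (5x²)·D = 5x³ + 40x². Remainder: 3x² + 28x + 32.
Step 6: lead(3x² + 28x + 32) ÷ lead(D) = 3x² ÷ x = 3x. Subtract (3x)·D = 3x² + 24x. Remainder: 4x + 32.
Step 7: lead(4x + 32) ÷ lead(D) = 4x ÷ x = 4. Subtract (4)·D = 4x + 32. Remainder: 0.

R(x) = 0, so D(x) is a factor of P(x). yes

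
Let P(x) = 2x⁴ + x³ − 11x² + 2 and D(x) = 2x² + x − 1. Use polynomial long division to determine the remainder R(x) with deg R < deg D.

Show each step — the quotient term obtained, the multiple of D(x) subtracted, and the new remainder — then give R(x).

R(x) = 5x − 3

Step 1: lead(2x⁴ + x³ − 11x² + 2) ÷ lead(D) = 2x⁴ ÷ 2x² = x². Subtract (x²)·D = 2x⁴ + x³ − x². Remainder: −10x² + 2.
Step 2: lead(−10x² + 2) ÷ lead(D) = −10x² ÷ 2x² = −5. Subtract (−5)·D = −10x² − 5x + 5. Remainder: 5x − 3.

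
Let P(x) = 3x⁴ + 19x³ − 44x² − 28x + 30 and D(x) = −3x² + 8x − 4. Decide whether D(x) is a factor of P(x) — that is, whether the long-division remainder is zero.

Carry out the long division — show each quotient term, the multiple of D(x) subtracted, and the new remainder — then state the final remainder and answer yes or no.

Step 1: lead(3x⁴ + 19x³ − 44x² − 28x + 30) ÷ lead(D) = 3x⁴ ÷ −3x² = −x². Subtract (−x²)·D = 3x⁴ − 8x³ + 4x². Remainder: 27x³ − 48x² − 28x + 30.
Step 2: lead(27x³ − 48x² − 28x + 30) ÷ lead(D) = 27x³ ÷ −3x² = −9x. Subtract (−9x)·D = 27x³ − 72x² + 36x. Remainder: 24x² − 64x + 30.
Step 3: lead(24x² − 64x + 30) ÷ lead(D) = 24x² ÷ −3x² = −8. Subtract (−8)·D = 24x² − 64x + 32. Remainder: −2.

R(x) = −2, so D(x) is not a factor of P(x). no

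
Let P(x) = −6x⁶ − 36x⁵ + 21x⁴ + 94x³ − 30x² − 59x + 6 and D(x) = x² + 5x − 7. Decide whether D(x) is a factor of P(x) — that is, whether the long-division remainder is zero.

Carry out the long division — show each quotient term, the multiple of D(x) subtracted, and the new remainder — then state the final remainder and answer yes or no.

R(x) = −8, so D(x) is not a factor of P(x). no

Step 1: lead(−6x⁶ − 36x⁵ + 21x⁴ + 94x³ − 30x² − 59x + 6) ÷ lead(D) = −6x⁶ ÷ x² = −6x⁴. Subtract (−6x⁴)·D = −6x⁶ − 30x⁵ + 42x⁴. Remainder: −6x⁵ − 21x⁴ + 94x³ − 30x² − 59x + 6.
Step 2: lead(−6x⁵ − 21x⁴ + 94x³ − 30x² − 59x + 6) ÷ lead(D) = −6x⁵ ÷ x² = −6x³. Subtract (−6x³)·D = −6x⁵ − 30x⁴ + 42x³. Remainder: 9x⁴ + 52x³ − 30x² − 59x + 6.
Step 3: lead(9x⁴ + 52x³ − 30x² − 59x + 6) ÷ lead(D) = 9x⁴ ÷ x² = 9x². Subtract (9x²)·D = 9x⁴ + 45x³ − 63x². Remainder: 7x³ + 33x² − 59x + 6.
Step 4: lead(7x³ + 33x² − 59x + 6) ÷ lead(D) = 7x³ ÷ x² = 7x. Subtract (7x)·D = 7x³ + 35x² − 49x. Remainder: −2x² − 10x + 6.
Step 5: lead(−2x² − 10x + 6) ÷ lead(D) = −2x² ÷ x² = −2. Subtract (−2)·D = −2x² − 10x + 14. Remainder: −8.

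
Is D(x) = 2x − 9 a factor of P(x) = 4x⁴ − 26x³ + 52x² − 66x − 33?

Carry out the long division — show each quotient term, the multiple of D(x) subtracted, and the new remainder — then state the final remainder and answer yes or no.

R(x) = −6, so D(x) is not a factor of P(x). no

Step 1: lead(4x⁴ − 26x³ + 52x² − 66x − 33) ÷ lead(D) = 4x⁴ ÷ 2x = 2x³. Subtract (2x³)·D = 4x⁴ − 18x³. Remainder: −8x³ + 52x² − 66x − 33.
Step 2: lead(−8x³ + 52x² − 66x − 33) ÷ lead(D) = −8x³ ÷ 2x = −4x². Subtract (−4x²)·D = −8x³ + 36x². Remainder: 16x² − 66x − 33.
Step 3: lead(16x² − 66x − 33) ÷ lead(D) = 16x² ÷ 2x = 8x. Subtract (8x)·D = 16x² − 72x. Remainder: 6x − 33.
Step 4: lead(6x − 33) ÷ lead(D) = 6x ÷ 2x = 3. Subtract (3)·D = 6x − 27. Remainder: −6.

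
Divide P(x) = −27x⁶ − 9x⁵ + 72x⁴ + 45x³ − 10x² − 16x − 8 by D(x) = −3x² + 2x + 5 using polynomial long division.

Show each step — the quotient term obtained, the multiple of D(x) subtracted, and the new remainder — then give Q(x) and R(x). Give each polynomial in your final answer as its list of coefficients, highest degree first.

Q = [9, 9, -3, -2, -3]; R = [7]

Step 1: lead(−27x⁶ − 9x⁵ + 72x⁴ + 45x³ − 10x² − 16x − 8) ÷ lead(D) = −27x⁶ ÷ −3x² = 9x⁴. Subtract (9x⁴)·D = −27x⁶ + 18x⁵ + 45x⁴. Remainder: −27x⁵ + 27x⁴ + 45x³ − 10x² − 16x − 8.
Step 2: lead(−27x⁵ + 27x⁴ + 45x³ − 10x² − 16x − 8) ÷ lead(D) = −27x⁵ ÷ −3x² = 9x³. Subtract (9x³)·D = −27x⁵ + 18x⁴ + 45x³. Remainder: 9x⁴ − 10x² − 16x − 8.
Step 3: lead(9x⁴ − 10x² − 16x − 8) ÷ lead(D) = 9x⁴ ÷ −3x² = −3x². Subtract (−3x²)·D = 9x⁴ − 6x³ − 15x². Remainder: 6x³ + 5x² − 16x − 8.
Step 4: lead(6x³ + 5x² − 16x − 8) ÷ lead(D) = 6x³ ÷ −3x² = −2x. Subtract (−2x)·D = 6x³ − 4x² − 10x. Remainder: 9x² − 6x − 8.
Step 5: lead(9x² − 6x − 8) ÷ lead(D) = 9x² ÷ −3x² = −3. Subtract (−3)·D = 9x² − 6x − 15. Remainder: 7.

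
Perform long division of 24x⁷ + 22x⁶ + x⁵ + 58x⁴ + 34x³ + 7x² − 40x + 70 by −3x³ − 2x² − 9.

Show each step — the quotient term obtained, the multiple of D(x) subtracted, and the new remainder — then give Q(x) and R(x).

Step 1: lead(24x⁷ + 22x⁶ + x⁵ + 58x⁴ + 34x³ + 7x² − 40x + 70) ÷ lead(D) = 24x⁷ ÷ −3x³ = −8x⁴. Subtract (−8x⁴)·D = 24x⁷ + 16x⁶ + 72x⁴. Remainder: 6x⁶ + x⁵ − 14x⁴ + 34x³ + 7x² − 40x + 70.
Step 2: lead(6x⁶ + x⁵ − 14x⁴ + 34x³ + 7x² − 40x + 70) ÷ lead(D) = 6x⁶ ÷ −3x³ = −2x³. Subtract (−2x³)·D = 6x⁶ + 4x⁵ + 18x³. Remainder: −3x⁵ − 14x⁴ + 16x³ + 7x² − 40x + 70.
Step 3: lead(−3x⁵ − 14x⁴ + 16x³ + 7x² − 40x + 70) ÷ lead(D) = −3x⁵ ÷ −3x³ = x². Subtract (x²)·D = −3x⁵ − 2x⁴ − 9x². Remainder: −12x⁴ + 16x³ + 16x² − 40x + 70.
Step 4: lead(−12x⁴ + 16x³ + 16x² − 40x + 70) ÷ lead(D) = −12x⁴ ÷ −3x³ = 4x. Subtract (4x)·D = −12x⁴ − 8x³ − 36x. Remainder: 24x³ + 16x² − 4x + 70.
Step 5: lead(24x³ + 16x² − 4x + 70) ÷ lead(D) = 24x³ ÷ −3x³ = −8. Subtract (−8)·D = 24x³ + 16x² + 72. Remainder: −4x − 2.

Q(x) = −8x⁴ − 2x³ + x² + 4x − 8; R(x) = −4x − 2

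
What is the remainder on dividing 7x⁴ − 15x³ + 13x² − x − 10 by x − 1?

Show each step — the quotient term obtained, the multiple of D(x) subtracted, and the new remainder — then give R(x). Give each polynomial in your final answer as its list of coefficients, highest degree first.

R = [-6]

Step 1: lead(7x⁴ − 15x³ + 13x² − x − 10) ÷ lead(D) = 7x⁴ ÷ x = 7x³. Subtract (7x³)·D = 7x⁴ − 7x³. Remainder: −8x³ + 13x² − x − 10.
Step 2: lead(−8x³ + 13x² − x − 10) ÷ lead(D) = −8x³ ÷ x = −8x². Subtract (−8x²)·D = −8x³ + 8x². Remainder: 5x² − x − 10.
Step 3: lead(5x² − x − 10) ÷ lead(D) = 5x² ÷ x = 5x. Subtract (5x)·D = 5x² − 5x. Remainder: 4x − 10.
Step 4: lead(4x − 10) ÷ lead(D) = 4x ÷ x = 4. Subtract (4)·D = 4x − 4. Remainder: −6.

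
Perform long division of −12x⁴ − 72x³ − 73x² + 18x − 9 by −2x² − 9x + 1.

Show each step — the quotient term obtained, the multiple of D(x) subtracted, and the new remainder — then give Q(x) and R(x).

Q(x) = 6x² + 9x − 1; R(x) = −8

Step 1: lead(−12x⁴ − 72x³ − 73x² + 18x − 9) ÷ lead(D) = −12x⁴ ÷ −2x² = 6x². Subtract (6x²)·D = −12x⁴ − 54x³ + 6x². Remainder: −18x³ − 79x² + 18x − 9.
Step 2: lead(−18x³ − 79x² + 18x − 9) ÷ lead(D) = −18x³ ÷ −2x² = 9x. Subtract (9x)·D = −18x³ − 81x² + 9x. Remainder: 2x² + 9x − 9.
Step 3: lead(2x² + 9x − 9) ÷ lead(D) = 2x² ÷ −2x² = −1. Subtract (−1)·D = 2x² + 9x − 1. Remainder: −8.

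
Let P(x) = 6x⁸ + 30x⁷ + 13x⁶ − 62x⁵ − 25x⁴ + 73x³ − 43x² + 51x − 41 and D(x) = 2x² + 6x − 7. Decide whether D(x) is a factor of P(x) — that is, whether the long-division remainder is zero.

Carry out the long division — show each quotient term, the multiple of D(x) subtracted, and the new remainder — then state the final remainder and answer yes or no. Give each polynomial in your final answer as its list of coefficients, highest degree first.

Step 1: lead(6x⁸ + 30x⁷ + 13x⁶ − 62x⁵ − 25x⁴ + 73x³ − 43x² + 51x − 41) ÷ lead(D) = 6x⁸ ÷ 2x² = 3x⁶. Subtract (3x⁶)·D = 6x⁸ + 18x⁷ − 21x⁶. Remainder: 12x⁷ + 34x⁶ − 62x⁵ − 25x⁴ + 73x³ − 43x² + 51x − 41.
Step 2: lead(12x⁷ + 34x⁶ − 62x⁵ − 25x⁴ + 73x³ − 43x² + 51x − 41) ÷ lead(D) = 12x⁷ ÷ 2x² = 6x⁵. Subtract (6x⁵)·D = 12x⁷ + 36x⁶ − 42x⁵. Remainder: −2x⁶ − 20x⁵ − 25x⁴ + 73x³ − 43x² + 51x − 41.
Step 3: lead(−2x⁶ − 20x⁵ − 25x⁴ + 73x³ − 43x² + 51x − 41) ÷ lead(D) = −2x⁶ ÷ 2x² = −x⁴. Subtract (−x⁴)·D = −2x⁶ − 6x⁵ + 7x⁴. Remainder: −14x⁵ − 32x⁴ + 73x³ − 43x² + 51x − 41.
Step 4: lead(−14x⁵ − 32x⁴ + 73x³ − 43x² + 51x − 41) ÷ lead(D) = −14x⁵ ÷ 2x² = −7x³. Subtract (−7x³)·D = −14x⁵ − 42x⁴ + 49x³. Remainder: 10x⁴ + 24x³ − 43x² + 51x − 41.
Step 5: lead(10x⁴ + 24x³ − 43x² + 51x − 41) ÷ lead(D) = 10x⁴ ÷ 2x² = 5x². Subtract (5x²)·D = 10x⁴ + 30x³ − 35x². Remainder: −6x³ − 8x² + 51x − 41.
Step 6: lead(−6x³ − 8x² + 51x − 41) ÷ lead(D) = −6x³ ÷ 2x² = −3x. Subtract (−3x)·D = −6x³ − 18x² + 21x. Remainder: 10x² + 30x − 41.
Step 7: lead(10x² + 30x − 41) ÷ lead(D) = 10x² ÷ 2x² = 5. Subtract (5)·D = 10x² + 30x − 35. Remainder: −6.

R = [-6], so D(x) is not a factor of P(x). no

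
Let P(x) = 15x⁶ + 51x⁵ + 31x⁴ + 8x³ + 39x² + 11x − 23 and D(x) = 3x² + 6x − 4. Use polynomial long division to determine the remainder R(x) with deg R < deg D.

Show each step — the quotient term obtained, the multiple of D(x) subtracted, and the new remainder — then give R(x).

Step 1: lead(15x⁶ + 51x⁵ + 31x⁴ + 8x³ + 39x² + 11x − 23) ÷ lead(D) = 15x⁶ ÷ 3x² = 5x⁴. Subtract (5x⁴)·D = 15x⁶ + 30x⁵ − 20x⁴. Remainder: 21x⁵ + 51x⁴ + 8x³ + 39x² + 11x − 23.
Step 2: lead(21x⁵ + 51x⁴ + 8x³ + 39x² + 11x − 23) ÷ lead(D) = 21x⁵ ÷ 3x² = 7x³. Subtract (7x³)·D = 21x⁵ + 42x⁴ − 28x³. Remainder: 9x⁴ + 36x³ + 39x² + 11x − 23.
Step 3: lead(9x⁴ + 36x³ + 39x² + 11x − 23) ÷ lead(D) = 9x⁴ ÷ 3x² = 3x². Subtract (3x²)·D = 9x⁴ + 18x³ − 12x². Remainder: 18x³ + 51x² + 11x − 23.
Step 4: lead(18x³ + 51x² + 11x − 23) ÷ lead(D) = 18x³ ÷ 3x² = 6x. Subtract (6x)·D = 18x³ + 36x² − 24x. Remainder: 15x² + 35x − 23.
Step 5: lead(15x² + 35x − 23) ÷ lead(D) = 15x² ÷ 3x² = 5. Subtract (5)·D = 15x² + 30x − 20. Remainder: 5x − 3.

R(x) = 5x − 3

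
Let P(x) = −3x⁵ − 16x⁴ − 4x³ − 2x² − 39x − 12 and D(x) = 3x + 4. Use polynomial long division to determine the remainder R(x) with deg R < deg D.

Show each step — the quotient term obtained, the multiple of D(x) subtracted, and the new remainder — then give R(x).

Step 1: lead(−3x⁵ − 16x⁴ − 4x³ − 2x² − 39x − 12) ÷ lead(D) = −3x⁵ ÷ 3x = −x⁴. Subtract (−x⁴)·D = −3x⁵ − 4x⁴. Remainder: −12x⁴ − 4x³ − 2x² − 39x − 12.
Step 2: lead(−12x⁴ − 4x³ − 2x² − 39x − 12) ÷ lead(D) = −12x⁴ ÷ 3x = −4x³. Subtract (−4x³)·D = −12x⁴ − 16x³. Remainder: 12x³ − 2x² − 39x − 12.
Step 3: lead(12x³ − 2x² − 39x − 12) ÷ lead(D) = 12x³ ÷ 3x = 4x². Subtract (4x²)·D = 12x³ + 16x². Remainder: −18x² − 39x − 12.
Step 4: lead(−18x² − 39x − 12) ÷ lead(D) = −18x² ÷ 3x = −6x. Subtract (−6x)·D = −18x² − 24x. Remainder: −15x − 12.
Step 5: lead(−15x − 12) ÷ lead(D) = −15x ÷ 3x = −5. Subtract (−5)·D = −15x − 20. Remainder: 8.

R(x) = 8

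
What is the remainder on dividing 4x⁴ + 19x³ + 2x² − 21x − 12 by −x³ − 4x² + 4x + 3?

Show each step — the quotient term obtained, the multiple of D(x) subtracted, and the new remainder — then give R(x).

R(x) = 6x² + 3x − 3

Step 1: lead(4x⁴ + 19x³ + 2x² − 21x − 12) ÷ lead(D) = 4x⁴ ÷ −x³ = −4x. Subtract (−4x)·D = 4x⁴ + 16x³ − 16x² − 12x. Remainder: 3x³ + 18x² − 9x − 12.
Step 2: lead(3x³ + 18x² − 9x − 12) ÷ lead(D) = 3x³ ÷ −x³ = −3. Subtract (−3)·D = 3x³ + 12x² − 12x − 9. Remainder: 6x² + 3x − 3.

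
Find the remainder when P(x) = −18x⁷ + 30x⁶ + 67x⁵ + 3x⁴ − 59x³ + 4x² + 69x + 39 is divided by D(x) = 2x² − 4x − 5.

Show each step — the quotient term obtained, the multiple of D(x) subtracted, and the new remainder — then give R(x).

Step 1: lead(−18x⁷ + 30x⁶ + 67x⁵ + 3x⁴ − 59x³ + 4x² + 69x + 39) ÷ lead(D) = −18x⁷ ÷ 2x² = −9x⁵. Subtract (−9x⁵)·D = −18x⁷ + 36x⁶ + 45x⁵. Remainder: −6x⁶ + 22x⁵ + 3x⁴ − 59x³ + 4x² + 69x + 39.
Step 2: lead(−6x⁶ + 22x⁵ + 3x⁴ − 59x³ + 4x² + 69x + 39) ÷ lead(D) = −6x⁶ ÷ 2x² = −3x⁴. Subtract (−3x⁴)·D = −6x⁶ + 12x⁵ + 15x⁴. Remainder: 10x⁵ − 12x⁴ − 59x³ + 4x² + 69x + 39.
Step 3: lead(10x⁵ − 12x⁴ − 59x³ + 4x² + 69x + 39) ÷ lead(D) = 10x⁵ ÷ 2x² = 5x³. Subtract (5x³)·D = 10x⁵ − 20x⁴ − 25x³. Remainder: 8x⁴ − 34x³ + 4x² + 69x + 39.
Step 4: lead(8x⁴ − 34x³ + 4x² + 69x + 39) ÷ lead(D) = 8x⁴ ÷ 2x² = 4x². Subtract (4x²)·D = 8x⁴ − 16x³ − 20x². Remainder: −18x³ + 24x² + 69x + 39.
Step 5: lead(−18x³ + 24x² + 69x + 39) ÷ lead(D) = −18x³ ÷ 2x² = −9x. Subtract (−9x)·D = −18x³ + 36x² + 45x. Remainder: −12x² + 24x + 39.
Step 6: lead(−12x² + 24x + 39) ÷ lead(D) = −12x² ÷ 2x² = −6. Subtract (−6)·D = −12x² + 24x + 30. Remainder: 9.

R(x) = 9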